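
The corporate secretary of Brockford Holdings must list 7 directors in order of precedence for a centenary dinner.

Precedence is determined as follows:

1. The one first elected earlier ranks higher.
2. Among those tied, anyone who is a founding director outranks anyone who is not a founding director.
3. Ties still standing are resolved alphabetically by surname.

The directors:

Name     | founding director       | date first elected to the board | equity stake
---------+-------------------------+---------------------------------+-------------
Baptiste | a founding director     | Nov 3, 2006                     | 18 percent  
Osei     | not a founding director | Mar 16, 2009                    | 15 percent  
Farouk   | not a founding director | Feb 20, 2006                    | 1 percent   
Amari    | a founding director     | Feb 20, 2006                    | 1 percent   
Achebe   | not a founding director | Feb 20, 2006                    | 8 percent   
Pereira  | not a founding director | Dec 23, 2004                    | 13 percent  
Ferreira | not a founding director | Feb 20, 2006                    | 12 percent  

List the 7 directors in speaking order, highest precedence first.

By date first elected to the board (earlier first): Pereira (Dec 23, 2004); then Amari, Achebe, Farouk and Ferreira (each Feb 20, 2006); then Baptiste (Nov 3, 2006); then Osei (Mar 16, 2009).
Among Amari, Achebe, Farouk and Ferreira, a founding director before not a founding director: Amari (a founding director) before Achebe, Farouk and Ferreira (not a founding director).
Among Achebe, Farouk and Ferreira, alphabetically by surname: Achebe before Farouk before Ferreira.
Full order: Pereira, Amari, Achebe, Farouk, Ferreira, Baptiste, Osei.

Pereira, Amari, Achebe, Farouk, Ferreira, Baptiste, Osei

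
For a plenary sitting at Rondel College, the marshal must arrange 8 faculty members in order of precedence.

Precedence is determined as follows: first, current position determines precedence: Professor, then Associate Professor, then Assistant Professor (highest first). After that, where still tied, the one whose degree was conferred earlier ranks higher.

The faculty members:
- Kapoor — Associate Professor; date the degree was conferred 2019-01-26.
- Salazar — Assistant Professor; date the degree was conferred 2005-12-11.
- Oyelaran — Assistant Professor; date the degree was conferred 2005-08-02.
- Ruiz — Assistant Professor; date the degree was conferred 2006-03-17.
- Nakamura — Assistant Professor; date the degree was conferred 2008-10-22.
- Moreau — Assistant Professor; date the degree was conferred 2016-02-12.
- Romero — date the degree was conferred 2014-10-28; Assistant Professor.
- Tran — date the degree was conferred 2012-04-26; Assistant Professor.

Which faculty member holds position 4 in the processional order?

Ruiz

By current position: Kapoor (Associate Professor); then Oyelaran, Salazar, Ruiz, Nakamura, Tran, Romero and Moreau (Assistant Professor).
Among Oyelaran, Salazar, Ruiz, Nakamura, Tran, Romero and Moreau, by date the degree was conferred (earlier first): Oyelaran (2005-08-02) before Salazar (2005-12-11) before Ruiz (2006-03-17) before Nakamura (2008-10-22) before Tran (2012-04-26) before Romero (2014-10-28) before Moreau (2016-02-12).
Order: Kapoor, Oyelaran, Salazar, Ruiz, Nakamura, Tran, Romero, Moreau.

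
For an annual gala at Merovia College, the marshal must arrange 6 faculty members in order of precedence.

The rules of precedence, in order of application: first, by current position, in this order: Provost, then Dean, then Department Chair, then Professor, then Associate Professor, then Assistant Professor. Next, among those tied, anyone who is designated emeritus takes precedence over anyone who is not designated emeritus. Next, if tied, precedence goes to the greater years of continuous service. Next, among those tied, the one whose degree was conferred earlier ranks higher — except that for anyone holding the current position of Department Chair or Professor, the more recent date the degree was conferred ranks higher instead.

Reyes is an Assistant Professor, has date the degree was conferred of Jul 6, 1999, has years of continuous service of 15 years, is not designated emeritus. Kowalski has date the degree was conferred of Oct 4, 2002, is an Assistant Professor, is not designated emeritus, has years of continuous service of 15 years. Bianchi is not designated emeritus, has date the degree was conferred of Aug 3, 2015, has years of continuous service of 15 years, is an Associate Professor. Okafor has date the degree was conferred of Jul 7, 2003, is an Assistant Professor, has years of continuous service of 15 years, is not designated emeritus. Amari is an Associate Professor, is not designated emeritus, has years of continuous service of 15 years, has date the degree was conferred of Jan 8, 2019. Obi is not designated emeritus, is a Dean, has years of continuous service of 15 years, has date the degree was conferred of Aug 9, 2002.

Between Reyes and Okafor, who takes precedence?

By current position: Obi (Dean); then Bianchi and Amari (Associate Professor); then Reyes, Kowalski and Okafor (Assistant Professor).
Bianchi and Amari are each not designated emeritus, so the next rule applies.
Bianchi and Amari both have years of continuous service 15 years, so the next rule applies.
Among Bianchi and Amari, by date the degree was conferred (earlier first): Bianchi (Aug 3, 2015) before Amari (Jan 8, 2019).
Reyes, Kowalski and Okafor are each not designated emeritus, so the next rule applies.
Reyes, Kowalski and Okafor all have years of continuous service 15 years, so the next rule applies.
Among Reyes, Kowalski and Okafor, by date the degree was conferred (earlier first): Reyes (Jul 6, 1999) before Kowalski (Oct 4, 2002) before Okafor (Jul 7, 2003).
So Reyes takes precedence.

Reyes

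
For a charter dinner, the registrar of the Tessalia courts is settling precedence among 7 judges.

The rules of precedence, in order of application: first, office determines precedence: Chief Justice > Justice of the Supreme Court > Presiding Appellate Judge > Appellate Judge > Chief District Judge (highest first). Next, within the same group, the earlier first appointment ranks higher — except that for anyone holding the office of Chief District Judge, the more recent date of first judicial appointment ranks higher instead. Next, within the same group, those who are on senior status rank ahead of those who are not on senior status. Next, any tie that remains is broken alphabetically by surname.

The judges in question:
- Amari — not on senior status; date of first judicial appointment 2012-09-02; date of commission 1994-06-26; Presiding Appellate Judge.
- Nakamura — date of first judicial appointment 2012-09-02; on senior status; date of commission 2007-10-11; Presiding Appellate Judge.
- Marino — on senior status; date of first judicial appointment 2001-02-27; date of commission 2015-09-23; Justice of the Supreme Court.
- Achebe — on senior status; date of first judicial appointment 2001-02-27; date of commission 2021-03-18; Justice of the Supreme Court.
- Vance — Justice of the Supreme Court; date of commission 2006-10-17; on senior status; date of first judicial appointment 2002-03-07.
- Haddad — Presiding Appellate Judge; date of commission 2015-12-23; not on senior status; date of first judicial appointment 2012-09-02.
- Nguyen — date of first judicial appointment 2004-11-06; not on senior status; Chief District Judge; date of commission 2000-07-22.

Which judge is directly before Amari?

By office: Achebe, Marino and Vance (Justice of the Supreme Court); then Nakamura, Amari and Haddad (Presiding Appellate Judge); then Nguyen (Chief District Judge).
Among Achebe, Marino and Vance, by date of first judicial appointment (earlier first): Achebe and Marino (2001-02-27) before Vance (2002-03-07).
Achebe and Marino are each on senior status, so the next rule applies.
Among Achebe and Marino, alphabetically by surname: Achebe before Marino.
Nakamura, Amari and Haddad all have date of first judicial appointment 2012-09-02, so the next rule applies.
Among Nakamura, Amari and Haddad, on senior status before not on senior status: Nakamura (on senior status) before Amari and Haddad (not on senior status).
Among Amari and Haddad, alphabetically by surname: Amari before Haddad.
Order: Achebe, Marino, Vance, Nakamura, Amari, Haddad, Nguyen.

Nakamura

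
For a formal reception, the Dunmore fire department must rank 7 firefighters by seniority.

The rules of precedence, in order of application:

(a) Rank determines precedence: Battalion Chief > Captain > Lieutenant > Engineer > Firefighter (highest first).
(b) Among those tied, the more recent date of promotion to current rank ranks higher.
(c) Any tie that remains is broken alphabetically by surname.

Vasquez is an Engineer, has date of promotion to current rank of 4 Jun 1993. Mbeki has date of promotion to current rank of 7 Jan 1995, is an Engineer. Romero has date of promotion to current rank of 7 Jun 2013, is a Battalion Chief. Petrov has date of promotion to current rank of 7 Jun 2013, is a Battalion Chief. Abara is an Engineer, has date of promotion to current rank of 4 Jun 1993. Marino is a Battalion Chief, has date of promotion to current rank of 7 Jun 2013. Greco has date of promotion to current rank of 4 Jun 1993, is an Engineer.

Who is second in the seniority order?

By rank: Marino, Petrov and Romero (Battalion Chief); then Mbeki, Abara, Greco and Vasquez (Engineer).
Marino, Petrov and Romero all have date of promotion to current rank 7 Jun 2013, so the next rule applies.
Among Marino, Petrov and Romero, alphabetically by surname: Marino before Petrov before Romero.
Among Mbeki, Abara, Greco and Vasquez, by date of promotion to current rank (later first): Mbeki (7 Jan 1995) before Abara, Greco and Vasquez (4 Jun 1993).
Among Abara, Greco and Vasquez, alphabetically by surname: Abara before Greco before Vasquez.
Order: Marino, Petrov, Romero, Mbeki, Abara, Greco, Vasquez.

Petrov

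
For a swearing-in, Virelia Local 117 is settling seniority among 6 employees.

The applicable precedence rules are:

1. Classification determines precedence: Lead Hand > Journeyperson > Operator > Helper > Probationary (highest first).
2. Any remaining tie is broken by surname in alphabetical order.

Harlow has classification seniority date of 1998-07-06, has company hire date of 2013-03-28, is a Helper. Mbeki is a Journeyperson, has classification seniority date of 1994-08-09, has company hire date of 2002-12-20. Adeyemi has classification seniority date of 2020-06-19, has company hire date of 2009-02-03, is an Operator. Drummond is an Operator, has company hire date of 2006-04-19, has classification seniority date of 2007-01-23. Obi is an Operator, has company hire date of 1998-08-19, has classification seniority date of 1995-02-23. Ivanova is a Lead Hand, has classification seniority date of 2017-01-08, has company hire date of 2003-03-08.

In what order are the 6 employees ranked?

By classification: Ivanova (Lead Hand); then Mbeki (Journeyperson); then Adeyemi, Drummond and Obi (Operator); then Harlow (Helper).
Among Adeyemi, Drummond and Obi, alphabetically by surname: Adeyemi before Drummond before Obi.
Full order: Ivanova, Mbeki, Adeyemi, Drummond, Obi, Harlow.

Ivanova, Mbeki, Adeyemi, Drummond, Obi, Harlow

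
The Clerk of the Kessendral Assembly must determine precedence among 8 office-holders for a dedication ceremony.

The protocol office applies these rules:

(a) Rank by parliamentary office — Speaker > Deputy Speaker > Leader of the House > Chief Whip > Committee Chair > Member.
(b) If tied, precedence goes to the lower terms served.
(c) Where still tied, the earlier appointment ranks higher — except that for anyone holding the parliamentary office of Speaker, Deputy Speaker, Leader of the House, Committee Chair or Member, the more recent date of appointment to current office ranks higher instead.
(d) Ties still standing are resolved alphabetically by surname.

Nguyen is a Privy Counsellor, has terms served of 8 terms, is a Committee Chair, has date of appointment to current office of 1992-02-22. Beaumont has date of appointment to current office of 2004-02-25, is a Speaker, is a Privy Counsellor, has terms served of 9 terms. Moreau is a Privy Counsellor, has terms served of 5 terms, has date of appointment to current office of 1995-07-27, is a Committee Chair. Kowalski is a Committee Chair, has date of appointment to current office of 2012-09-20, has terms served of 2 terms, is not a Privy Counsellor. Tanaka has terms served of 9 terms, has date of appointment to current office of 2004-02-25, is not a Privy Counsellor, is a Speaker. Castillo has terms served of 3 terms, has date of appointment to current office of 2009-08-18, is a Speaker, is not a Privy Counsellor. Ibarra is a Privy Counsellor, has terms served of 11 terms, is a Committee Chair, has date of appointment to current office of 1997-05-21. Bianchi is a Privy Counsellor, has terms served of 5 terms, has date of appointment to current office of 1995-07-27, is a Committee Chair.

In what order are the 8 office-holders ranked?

By parliamentary office: Castillo, Beaumont and Tanaka (Speaker); then Kowalski, Bianchi, Moreau, Nguyen and Ibarra (Committee Chair).
Among Castillo, Beaumont and Tanaka, by terms served (lower first): Castillo (3 terms) before Beaumont and Tanaka (9 terms).
Beaumont and Tanaka both have date of appointment to current office 2004-02-25, so the next rule applies.
Among Beaumont and Tanaka, alphabetically by surname: Beaumont before Tanaka.
Among Kowalski, Bianchi, Moreau, Nguyen and Ibarra, by terms served (lower first): Kowalski (2 terms) before Bianchi and Moreau (5 terms) before Nguyen (8 terms) before Ibarra (11 terms).
Bianchi and Moreau both have date of appointment to current office 1995-07-27, so the next rule applies.
Among Bianchi and Moreau, alphabetically by surname: Bianchi before Moreau.
Full order: Castillo, Beaumont, Tanaka, Kowalski, Bianchi, Moreau, Nguyen, Ibarra.

Castillo, Beaumont, Tanaka, Kowalski, Bianchi, Moreau, Nguyen, Ibarra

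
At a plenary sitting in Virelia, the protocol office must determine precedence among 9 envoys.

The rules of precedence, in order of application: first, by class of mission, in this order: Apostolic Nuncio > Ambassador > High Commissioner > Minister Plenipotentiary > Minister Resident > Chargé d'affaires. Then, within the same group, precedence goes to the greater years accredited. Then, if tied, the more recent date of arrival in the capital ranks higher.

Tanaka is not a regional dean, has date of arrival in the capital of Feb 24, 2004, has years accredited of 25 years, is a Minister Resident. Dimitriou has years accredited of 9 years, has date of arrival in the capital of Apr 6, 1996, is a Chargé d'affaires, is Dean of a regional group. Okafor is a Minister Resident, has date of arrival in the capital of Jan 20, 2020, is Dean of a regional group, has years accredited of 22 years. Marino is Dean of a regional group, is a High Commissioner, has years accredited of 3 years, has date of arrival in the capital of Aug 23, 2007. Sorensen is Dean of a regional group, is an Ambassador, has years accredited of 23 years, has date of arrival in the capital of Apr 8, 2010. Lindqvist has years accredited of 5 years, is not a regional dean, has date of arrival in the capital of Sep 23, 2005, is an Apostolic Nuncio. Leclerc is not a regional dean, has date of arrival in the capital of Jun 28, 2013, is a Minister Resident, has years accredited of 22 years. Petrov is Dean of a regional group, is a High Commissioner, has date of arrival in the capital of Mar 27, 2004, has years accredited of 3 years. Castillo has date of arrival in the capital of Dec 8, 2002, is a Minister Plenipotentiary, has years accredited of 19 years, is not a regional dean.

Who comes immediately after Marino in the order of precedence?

By class of mission: Lindqvist (Apostolic Nuncio); then Sorensen (Ambassador); then Marino and Petrov (High Commissioner); then Castillo (Minister Plenipotentiary); then Tanaka, Okafor and Leclerc (Minister Resident); then Dimitriou (Chargé d'affaires).
Marino and Petrov both have years accredited 3 years, so the next rule applies.
Among Marino and Petrov, by date of arrival in the capital (later first): Marino (Aug 23, 2007) before Petrov (Mar 27, 2004).
Among Tanaka, Okafor and Leclerc, by years accredited (higher first): Tanaka (25 years) before Okafor and Leclerc (22 years).
Among Okafor and Leclerc, by date of arrival in the capital (later first): Okafor (Jan 20, 2020) before Leclerc (Jun 28, 2013).
Order: Lindqvist, Sorensen, Marino, Petrov, Castillo, Tanaka, Okafor, Leclerc, Dimitriou.

Petrov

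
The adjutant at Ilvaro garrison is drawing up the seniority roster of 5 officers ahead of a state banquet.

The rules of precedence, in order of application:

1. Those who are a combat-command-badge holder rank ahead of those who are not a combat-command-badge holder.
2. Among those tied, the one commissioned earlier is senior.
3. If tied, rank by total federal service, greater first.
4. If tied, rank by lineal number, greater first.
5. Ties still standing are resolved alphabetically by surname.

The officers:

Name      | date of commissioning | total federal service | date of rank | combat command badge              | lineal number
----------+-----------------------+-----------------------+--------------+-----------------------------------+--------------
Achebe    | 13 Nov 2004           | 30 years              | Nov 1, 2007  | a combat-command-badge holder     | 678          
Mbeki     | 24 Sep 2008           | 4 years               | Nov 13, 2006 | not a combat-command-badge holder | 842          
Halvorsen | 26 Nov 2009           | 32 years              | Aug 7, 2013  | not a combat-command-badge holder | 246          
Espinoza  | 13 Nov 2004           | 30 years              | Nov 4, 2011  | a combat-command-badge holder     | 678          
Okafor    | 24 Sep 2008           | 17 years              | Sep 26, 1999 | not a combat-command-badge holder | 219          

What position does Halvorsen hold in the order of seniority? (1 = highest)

By the first rule: Achebe and Espinoza (both a combat-command-badge holder); then Okafor, Mbeki and Halvorsen (each not a combat-command-badge holder).
Achebe and Espinoza both have date of commissioning 13 Nov 2004, so the next rule applies.
Achebe and Espinoza both have total federal service 30 years, so the next rule applies.
Achebe and Espinoza both have lineal number 678, so the next rule applies.
Among Achebe and Espinoza, alphabetically by surname: Achebe before Espinoza.
Among Okafor, Mbeki and Halvorsen, by date of commissioning (earlier first): Okafor and Mbeki (24 Sep 2008) before Halvorsen (26 Nov 2009).
Among Okafor and Mbeki, by total federal service (higher first): Okafor (17 years) before Mbeki (4 years).
Order: Achebe, Espinoza, Okafor, Mbeki, Halvorsen. So position 5.

5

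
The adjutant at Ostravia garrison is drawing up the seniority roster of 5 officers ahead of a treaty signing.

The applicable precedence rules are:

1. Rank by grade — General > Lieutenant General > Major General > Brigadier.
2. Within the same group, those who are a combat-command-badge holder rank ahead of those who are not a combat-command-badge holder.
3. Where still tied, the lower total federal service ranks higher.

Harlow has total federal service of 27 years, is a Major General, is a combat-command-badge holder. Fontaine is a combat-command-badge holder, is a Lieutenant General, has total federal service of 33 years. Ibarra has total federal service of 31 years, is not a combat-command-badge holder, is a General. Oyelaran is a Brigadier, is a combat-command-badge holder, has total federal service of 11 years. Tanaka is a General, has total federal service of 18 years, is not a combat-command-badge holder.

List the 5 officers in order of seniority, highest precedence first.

Tanaka, Ibarra, Fontaine, Harlow, Oyelaran

By grade: Tanaka and Ibarra (General); then Fontaine (Lieutenant General); then Harlow (Major General); then Oyelaran (Brigadier).
Tanaka and Ibarra are each not a combat-command-badge holder, so the next rule applies.
Among Tanaka and Ibarra, by total federal service (lower first): Tanaka (18 years) before Ibarra (31 years).
Full order: Tanaka, Ibarra, Fontaine, Harlow, Oyelaran.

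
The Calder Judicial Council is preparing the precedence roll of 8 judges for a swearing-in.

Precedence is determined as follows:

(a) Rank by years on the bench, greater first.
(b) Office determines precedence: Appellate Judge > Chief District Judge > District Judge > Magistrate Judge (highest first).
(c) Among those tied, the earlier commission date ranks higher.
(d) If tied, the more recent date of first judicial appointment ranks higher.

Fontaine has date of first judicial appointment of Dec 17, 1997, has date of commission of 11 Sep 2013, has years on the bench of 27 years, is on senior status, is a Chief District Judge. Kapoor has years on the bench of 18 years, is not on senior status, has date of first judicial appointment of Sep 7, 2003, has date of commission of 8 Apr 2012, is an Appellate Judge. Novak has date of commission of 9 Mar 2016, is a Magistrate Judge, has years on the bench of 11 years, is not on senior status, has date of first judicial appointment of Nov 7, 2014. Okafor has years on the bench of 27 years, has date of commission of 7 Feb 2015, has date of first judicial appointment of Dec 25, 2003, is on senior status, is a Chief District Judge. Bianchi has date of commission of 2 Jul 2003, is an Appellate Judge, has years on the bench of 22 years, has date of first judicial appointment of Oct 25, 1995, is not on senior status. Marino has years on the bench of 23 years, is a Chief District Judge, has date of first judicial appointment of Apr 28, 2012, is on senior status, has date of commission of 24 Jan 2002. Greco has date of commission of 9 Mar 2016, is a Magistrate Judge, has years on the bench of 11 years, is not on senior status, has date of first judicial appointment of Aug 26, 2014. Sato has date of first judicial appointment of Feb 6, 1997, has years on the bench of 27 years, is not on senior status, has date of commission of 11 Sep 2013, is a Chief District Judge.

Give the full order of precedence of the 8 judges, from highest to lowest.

Fontaine, Sato, Okafor, Marino, Bianchi, Kapoor, Novak, Greco

By years on the bench (higher first): Fontaine, Sato and Okafor (each 27 years); then Marino (23 years); then Bianchi (22 years); then Kapoor (18 years); then Novak and Greco (both 11 years).
Fontaine, Sato and Okafor are each Chief District Judge, so the next rule applies.
Among Fontaine, Sato and Okafor, by date of commission (earlier first): Fontaine and Sato (11 Sep 2013) before Okafor (7 Feb 2015).
Among Fontaine and Sato, by date of first judicial appointment (later first): Fontaine (Dec 17, 1997) before Sato (Feb 6, 1997).
Novak and Greco are each Magistrate Judge, so the next rule applies.
Novak and Greco both have date of commission 9 Mar 2016, so the next rule applies.
Among Novak and Greco, by date of first judicial appointment (later first): Novak (Nov 7, 2014) before Greco (Aug 26, 2014).
Full order: Fontaine, Sato, Okafor, Marino, Bianchi, Kapoor, Novak, Greco.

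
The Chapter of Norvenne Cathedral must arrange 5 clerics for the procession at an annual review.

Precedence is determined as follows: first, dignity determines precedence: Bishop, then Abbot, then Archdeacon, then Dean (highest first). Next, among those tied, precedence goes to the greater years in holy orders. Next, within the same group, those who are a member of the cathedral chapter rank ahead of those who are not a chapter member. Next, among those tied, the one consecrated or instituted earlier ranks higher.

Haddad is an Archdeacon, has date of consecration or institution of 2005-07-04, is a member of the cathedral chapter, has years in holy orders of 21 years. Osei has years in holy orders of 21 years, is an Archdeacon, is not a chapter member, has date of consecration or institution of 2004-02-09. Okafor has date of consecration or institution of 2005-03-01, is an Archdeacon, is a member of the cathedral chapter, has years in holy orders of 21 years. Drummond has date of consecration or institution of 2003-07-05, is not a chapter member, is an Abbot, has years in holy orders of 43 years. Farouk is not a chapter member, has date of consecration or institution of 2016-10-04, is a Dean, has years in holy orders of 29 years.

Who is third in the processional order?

By dignity: Drummond (Abbot); then Okafor, Haddad and Osei (Archdeacon); then Farouk (Dean).
Okafor, Haddad and Osei all have years in holy orders 21 years, so the next rule applies.
Among Okafor, Haddad and Osei, a member of the cathedral chapter before not a chapter member: Okafor and Haddad (a member of the cathedral chapter) before Osei (not a chapter member).
Among Okafor and Haddad, by date of consecration or institution (earlier first): Okafor (2005-03-01) before Haddad (2005-07-04).
Order: Drummond, Okafor, Haddad, Osei, Farouk.

Haddad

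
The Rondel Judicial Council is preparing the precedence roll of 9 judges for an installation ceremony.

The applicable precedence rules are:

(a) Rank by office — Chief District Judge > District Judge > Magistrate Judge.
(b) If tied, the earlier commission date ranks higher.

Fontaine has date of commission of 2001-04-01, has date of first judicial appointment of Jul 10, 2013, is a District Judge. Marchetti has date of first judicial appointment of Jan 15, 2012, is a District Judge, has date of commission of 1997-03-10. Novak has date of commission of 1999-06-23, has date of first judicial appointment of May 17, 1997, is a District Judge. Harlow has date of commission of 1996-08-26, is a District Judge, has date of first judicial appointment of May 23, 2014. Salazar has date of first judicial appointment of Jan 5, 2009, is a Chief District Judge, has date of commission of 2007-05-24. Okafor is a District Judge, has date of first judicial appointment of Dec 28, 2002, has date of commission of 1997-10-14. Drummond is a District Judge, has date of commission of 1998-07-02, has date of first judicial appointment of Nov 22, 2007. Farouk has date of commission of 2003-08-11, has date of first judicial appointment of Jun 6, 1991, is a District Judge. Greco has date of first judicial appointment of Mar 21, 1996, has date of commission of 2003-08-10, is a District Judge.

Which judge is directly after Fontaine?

Greco

By office: Salazar (Chief District Judge); then Harlow, Marchetti, Okafor, Drummond, Novak, Fontaine, Greco and Farouk (District Judge).
Among Harlow, Marchetti, Okafor, Drummond, Novak, Fontaine, Greco and Farouk, by date of commission (earlier first): Harlow (1996-08-26) before Marchetti (1997-03-10) before Okafor (1997-10-14) before Drummond (1998-07-02) before Novak (1999-06-23) before Fontaine (2001-04-01) before Greco (2003-08-10) before Farouk (2003-08-11).
Order: Salazar, Harlow, Marchetti, Okafor, Drummond, Novak, Fontaine, Greco, Farouk.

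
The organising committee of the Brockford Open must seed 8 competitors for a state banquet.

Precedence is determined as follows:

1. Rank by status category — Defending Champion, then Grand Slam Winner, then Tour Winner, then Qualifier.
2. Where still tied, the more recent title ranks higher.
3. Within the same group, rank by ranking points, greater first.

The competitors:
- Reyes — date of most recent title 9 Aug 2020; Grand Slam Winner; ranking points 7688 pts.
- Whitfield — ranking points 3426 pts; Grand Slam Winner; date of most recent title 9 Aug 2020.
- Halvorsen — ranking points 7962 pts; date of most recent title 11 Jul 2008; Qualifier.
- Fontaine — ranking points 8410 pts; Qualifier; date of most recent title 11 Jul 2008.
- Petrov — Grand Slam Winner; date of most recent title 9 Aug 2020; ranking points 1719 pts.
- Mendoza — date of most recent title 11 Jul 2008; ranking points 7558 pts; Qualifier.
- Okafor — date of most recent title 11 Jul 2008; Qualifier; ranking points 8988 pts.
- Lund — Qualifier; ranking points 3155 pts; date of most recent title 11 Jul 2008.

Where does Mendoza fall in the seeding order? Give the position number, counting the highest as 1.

By status category: Reyes, Whitfield and Petrov (Grand Slam Winner); then Okafor, Fontaine, Halvorsen, Mendoza and Lund (Qualifier).
Reyes, Whitfield and Petrov all have date of most recent title 9 Aug 2020, so the next rule applies.
Among Reyes, Whitfield and Petrov, by ranking points (higher first): Reyes (7688 pts) before Whitfield (3426 pts) before Petrov (1719 pts).
Okafor, Fontaine, Halvorsen, Mendoza and Lund all have date of most recent title 11 Jul 2008, so the next rule applies.
Among Okafor, Fontaine, Halvorsen, Mendoza and Lund, by ranking points (higher first): Okafor (8988 pts) before Fontaine (8410 pts) before Halvorsen (7962 pts) before Mendoza (7558 pts) before Lund (3155 pts).
Order: Reyes, Whitfield, Petrov, Okafor, Fontaine, Halvorsen, Mendoza, Lund. So position 7.

7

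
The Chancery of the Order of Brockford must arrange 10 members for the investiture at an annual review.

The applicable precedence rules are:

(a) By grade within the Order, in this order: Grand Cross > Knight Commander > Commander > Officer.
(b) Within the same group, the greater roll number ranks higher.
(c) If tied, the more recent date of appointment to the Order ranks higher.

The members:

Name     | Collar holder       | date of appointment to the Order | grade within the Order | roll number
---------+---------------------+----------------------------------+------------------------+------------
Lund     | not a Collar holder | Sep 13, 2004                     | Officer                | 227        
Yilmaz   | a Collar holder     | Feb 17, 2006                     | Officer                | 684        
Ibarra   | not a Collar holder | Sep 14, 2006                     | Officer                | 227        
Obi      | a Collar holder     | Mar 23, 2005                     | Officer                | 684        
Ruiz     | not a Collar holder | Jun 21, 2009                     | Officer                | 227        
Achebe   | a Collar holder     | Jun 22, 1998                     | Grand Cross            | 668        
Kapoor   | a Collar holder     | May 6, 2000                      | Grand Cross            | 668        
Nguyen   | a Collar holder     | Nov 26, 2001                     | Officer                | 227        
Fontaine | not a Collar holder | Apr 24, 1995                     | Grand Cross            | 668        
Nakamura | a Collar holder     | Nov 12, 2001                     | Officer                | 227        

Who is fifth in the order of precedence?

Obi

By grade within the Order: Kapoor, Achebe and Fontaine (Grand Cross); then Yilmaz, Obi, Ruiz, Ibarra, Lund, Nguyen and Nakamura (Officer).
Kapoor, Achebe and Fontaine all have roll number 668, so the next rule applies.
Among Kapoor, Achebe and Fontaine, by date of appointment to the Order (later first): Kapoor (May 6, 2000) before Achebe (Jun 22, 1998) before Fontaine (Apr 24, 1995).
Among Yilmaz, Obi, Ruiz, Ibarra, Lund, Nguyen and Nakamura, by roll number (higher first): Yilmaz and Obi (684) before Ruiz, Ibarra, Lund, Nguyen and Nakamura (227).
Among Yilmaz and Obi, by date of appointment to the Order (later first): Yilmaz (Feb 17, 2006) before Obi (Mar 23, 2005).
Among Ruiz, Ibarra, Lund, Nguyen and Nakamura, by date of appointment to the Order (later first): Ruiz (Jun 21, 2009) before Ibarra (Sep 14, 2006) before Lund (Sep 13, 2004) before Nguyen (Nov 26, 2001) before Nakamura (Nov 12, 2001).
Order: Kapoor, Achebe, Fontaine, Yilmaz, Obi, Ruiz, Ibarra, Lund, Nguyen, Nakamura.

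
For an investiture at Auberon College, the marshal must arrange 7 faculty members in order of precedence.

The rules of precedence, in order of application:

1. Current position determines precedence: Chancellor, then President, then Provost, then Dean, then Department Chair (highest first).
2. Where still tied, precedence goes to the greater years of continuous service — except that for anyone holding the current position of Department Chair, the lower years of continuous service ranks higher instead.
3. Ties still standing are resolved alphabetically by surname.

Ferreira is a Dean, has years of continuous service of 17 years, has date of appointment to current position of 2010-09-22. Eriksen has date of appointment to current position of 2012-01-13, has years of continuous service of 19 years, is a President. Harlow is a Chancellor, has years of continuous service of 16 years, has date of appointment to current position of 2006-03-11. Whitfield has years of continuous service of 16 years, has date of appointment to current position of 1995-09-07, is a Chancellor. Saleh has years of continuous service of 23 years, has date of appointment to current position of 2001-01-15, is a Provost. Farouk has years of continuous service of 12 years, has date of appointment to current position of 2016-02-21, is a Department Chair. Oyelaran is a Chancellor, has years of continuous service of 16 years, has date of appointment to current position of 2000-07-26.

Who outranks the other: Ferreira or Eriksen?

By current position: Harlow, Oyelaran and Whitfield (Chancellor); then Eriksen (President); then Saleh (Provost); then Ferreira (Dean); then Farouk (Department Chair).
Harlow, Oyelaran and Whitfield all have years of continuous service 16 years, so the next rule applies.
Among Harlow, Oyelaran and Whitfield, alphabetically by surname: Harlow before Oyelaran before Whitfield.
So Eriksen takes precedence.

Eriksen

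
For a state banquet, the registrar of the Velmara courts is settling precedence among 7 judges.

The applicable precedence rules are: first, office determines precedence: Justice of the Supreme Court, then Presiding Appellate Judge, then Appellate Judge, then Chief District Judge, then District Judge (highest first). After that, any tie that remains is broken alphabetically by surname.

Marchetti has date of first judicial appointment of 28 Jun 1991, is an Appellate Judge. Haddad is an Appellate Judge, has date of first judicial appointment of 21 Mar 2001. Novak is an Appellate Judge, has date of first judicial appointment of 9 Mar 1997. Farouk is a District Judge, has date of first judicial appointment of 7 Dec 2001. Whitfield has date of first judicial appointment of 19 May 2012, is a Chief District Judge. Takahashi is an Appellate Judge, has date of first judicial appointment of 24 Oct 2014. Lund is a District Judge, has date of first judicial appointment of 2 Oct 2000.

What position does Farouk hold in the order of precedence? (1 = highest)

By office: Haddad, Marchetti, Novak and Takahashi (Appellate Judge); then Whitfield (Chief District Judge); then Farouk and Lund (District Judge).
Among Haddad, Marchetti, Novak and Takahashi, alphabetically by surname: Haddad before Marchetti before Novak before Takahashi.
Among Farouk and Lund, alphabetically by surname: Farouk before Lund.
Order: Haddad, Marchetti, Novak, Takahashi, Whitfield, Farouk, Lund. So position 6.

6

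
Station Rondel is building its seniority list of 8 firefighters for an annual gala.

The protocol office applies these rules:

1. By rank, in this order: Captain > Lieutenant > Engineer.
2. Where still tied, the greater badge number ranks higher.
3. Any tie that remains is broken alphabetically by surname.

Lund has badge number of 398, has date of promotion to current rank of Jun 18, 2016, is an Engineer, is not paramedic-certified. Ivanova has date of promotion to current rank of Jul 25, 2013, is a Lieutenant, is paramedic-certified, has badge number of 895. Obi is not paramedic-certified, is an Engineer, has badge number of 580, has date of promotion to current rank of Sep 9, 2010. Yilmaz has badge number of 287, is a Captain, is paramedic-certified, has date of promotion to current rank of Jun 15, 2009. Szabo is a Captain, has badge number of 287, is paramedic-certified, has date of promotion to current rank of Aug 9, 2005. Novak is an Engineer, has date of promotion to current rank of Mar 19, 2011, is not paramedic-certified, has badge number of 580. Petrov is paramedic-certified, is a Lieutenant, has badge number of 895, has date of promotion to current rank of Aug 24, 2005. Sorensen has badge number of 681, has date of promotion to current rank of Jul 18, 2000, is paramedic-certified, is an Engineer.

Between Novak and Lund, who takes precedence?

Novak

By rank: Szabo and Yilmaz (Captain); then Ivanova and Petrov (Lieutenant); then Sorensen, Novak, Obi and Lund (Engineer).
Szabo and Yilmaz both have badge number 287, so the next rule applies.
Among Szabo and Yilmaz, alphabetically by surname: Szabo before Yilmaz.
Ivanova and Petrov both have badge number 895, so the next rule applies.
Among Ivanova and Petrov, alphabetically by surname: Ivanova before Petrov.
Among Sorensen, Novak, Obi and Lund, by badge number (higher first): Sorensen (681) before Novak and Obi (580) before Lund (398).
Among Novak and Obi, alphabetically by surname: Novak before Obi.
So Novak takes precedence.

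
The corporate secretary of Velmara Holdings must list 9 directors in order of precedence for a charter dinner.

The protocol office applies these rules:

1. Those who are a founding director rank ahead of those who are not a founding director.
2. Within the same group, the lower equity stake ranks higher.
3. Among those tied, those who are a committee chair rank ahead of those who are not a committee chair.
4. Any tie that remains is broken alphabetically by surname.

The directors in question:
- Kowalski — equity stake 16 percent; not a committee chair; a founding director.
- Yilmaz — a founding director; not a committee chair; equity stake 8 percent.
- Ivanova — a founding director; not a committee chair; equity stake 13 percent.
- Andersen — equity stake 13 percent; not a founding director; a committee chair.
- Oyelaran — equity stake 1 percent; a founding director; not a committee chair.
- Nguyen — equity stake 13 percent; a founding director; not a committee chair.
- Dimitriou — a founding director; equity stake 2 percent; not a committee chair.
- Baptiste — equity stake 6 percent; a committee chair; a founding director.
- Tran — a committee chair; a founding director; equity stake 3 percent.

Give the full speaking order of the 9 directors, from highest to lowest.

By the first rule: Oyelaran, Dimitriou, Tran, Baptiste, Yilmaz, Ivanova, Nguyen and Kowalski (each a founding director); then Andersen (not a founding director).
Among Oyelaran, Dimitriou, Tran, Baptiste, Yilmaz, Ivanova, Nguyen and Kowalski, by equity stake (lower first): Oyelaran (1 percent) before Dimitriou (2 percent) before Tran (3 percent) before Baptiste (6 percent) before Yilmaz (8 percent) before Ivanova and Nguyen (13 percent) before Kowalski (16 percent).
Ivanova and Nguyen are each not a committee chair, so the next rule applies.
Among Ivanova and Nguyen, alphabetically by surname: Ivanova before Nguyen.
Full order: Oyelaran, Dimitriou, Tran, Baptiste, Yilmaz, Ivanova, Nguyen, Kowalski, Andersen.

Oyelaran, Dimitriou, Tran, Baptiste, Yilmaz, Ivanova, Nguyen, Kowalski, Andersen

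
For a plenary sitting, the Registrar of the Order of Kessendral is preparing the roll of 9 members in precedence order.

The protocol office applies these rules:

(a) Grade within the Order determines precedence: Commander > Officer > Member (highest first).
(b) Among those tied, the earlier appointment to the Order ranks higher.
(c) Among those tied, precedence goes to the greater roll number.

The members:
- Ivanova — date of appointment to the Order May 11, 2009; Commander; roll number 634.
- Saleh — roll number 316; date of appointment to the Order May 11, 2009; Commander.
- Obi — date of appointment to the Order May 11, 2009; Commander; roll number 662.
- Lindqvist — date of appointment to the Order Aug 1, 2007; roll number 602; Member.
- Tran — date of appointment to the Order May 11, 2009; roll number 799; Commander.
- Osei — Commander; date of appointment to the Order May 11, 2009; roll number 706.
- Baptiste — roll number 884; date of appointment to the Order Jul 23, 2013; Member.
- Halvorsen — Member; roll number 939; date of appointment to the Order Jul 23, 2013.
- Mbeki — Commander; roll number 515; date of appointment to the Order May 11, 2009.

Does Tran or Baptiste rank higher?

By grade within the Order: Tran, Osei, Obi, Ivanova, Mbeki and Saleh (Commander); then Lindqvist, Halvorsen and Baptiste (Member).
Tran, Osei, Obi, Ivanova, Mbeki and Saleh all have date of appointment to the Order May 11, 2009, so the next rule applies.
Among Tran, Osei, Obi, Ivanova, Mbeki and Saleh, by roll number (higher first): Tran (799) before Osei (706) before Obi (662) before Ivanova (634) before Mbeki (515) before Saleh (316).
Among Lindqvist, Halvorsen and Baptiste, by date of appointment to the Order (earlier first): Lindqvist (Aug 1, 2007) before Halvorsen and Baptiste (Jul 23, 2013).
Among Halvorsen and Baptiste, by roll number (higher first): Halvorsen (939) before Baptiste (884).
So Tran takes precedence.

Tran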